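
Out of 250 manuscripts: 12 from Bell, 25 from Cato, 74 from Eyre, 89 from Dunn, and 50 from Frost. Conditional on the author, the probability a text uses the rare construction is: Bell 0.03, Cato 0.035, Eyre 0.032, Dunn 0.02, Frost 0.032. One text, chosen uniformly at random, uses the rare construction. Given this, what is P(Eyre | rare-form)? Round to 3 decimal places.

0.339

Prior × likelihood for each hypothesis:
  Bell: 0.048 × 0.03 = 0.00144
  Cato: 0.1 × 0.035 = 0.0035
  Eyre: 0.296 × 0.032 = 0.009472
  Dunn: 0.356 × 0.02 = 0.00712
  Frost: 0.2 × 0.032 = 0.0064
Normalizing constant = 0.027932.
P(Eyre | evidence) = 0.009472 / 0.027932 ≈ 0.339.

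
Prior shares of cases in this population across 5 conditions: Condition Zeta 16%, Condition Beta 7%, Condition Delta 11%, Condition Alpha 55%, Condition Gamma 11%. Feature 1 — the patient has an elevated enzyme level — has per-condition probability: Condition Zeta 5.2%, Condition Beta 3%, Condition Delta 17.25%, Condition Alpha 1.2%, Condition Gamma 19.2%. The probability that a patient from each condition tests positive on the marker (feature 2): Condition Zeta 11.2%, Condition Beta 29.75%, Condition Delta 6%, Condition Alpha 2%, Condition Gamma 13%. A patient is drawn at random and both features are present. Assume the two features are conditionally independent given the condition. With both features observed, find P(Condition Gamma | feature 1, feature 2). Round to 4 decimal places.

0.4927

Prior × likelihood for each hypothesis:
  Condition Zeta: 0.16 × 0.052 × 0.112 = 0.00093184
  Condition Beta: 0.07 × 0.03 × 0.2975 = 0.00062475
  Condition Delta: 0.11 × 0.1725 × 0.06 = 0.0011385
  Condition Alpha: 0.55 × 0.012 × 0.02 = 0.000132
  Condition Gamma: 0.11 × 0.192 × 0.13 = 0.0027456
Sum = 0.00557269.
P(Condition Gamma | evidence) = 0.0027456 / 0.00557269 ≈ 0.4927.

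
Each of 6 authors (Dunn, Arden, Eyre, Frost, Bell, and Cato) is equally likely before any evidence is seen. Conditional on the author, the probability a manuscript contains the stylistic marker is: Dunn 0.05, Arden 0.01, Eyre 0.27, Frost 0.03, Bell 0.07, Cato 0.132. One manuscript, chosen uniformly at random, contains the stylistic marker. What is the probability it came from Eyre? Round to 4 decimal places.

Since the prior is uniform, the posterior is proportional to the likelihood:
  Dunn: 0.05
  Arden: 0.01
  Eyre: 0.27
  Frost: 0.03
  Bell: 0.07
  Cato: 0.132
Normalizing constant = 0.562.
P(Eyre | evidence) = 0.27 / 0.562 ≈ 0.4804.

0.4804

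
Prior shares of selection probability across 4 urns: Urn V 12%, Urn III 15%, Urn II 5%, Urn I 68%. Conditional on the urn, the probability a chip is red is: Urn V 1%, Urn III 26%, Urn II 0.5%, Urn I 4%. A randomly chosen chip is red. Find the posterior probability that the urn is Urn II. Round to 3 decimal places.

0.004

Unnormalized posteriors (prior × likelihood):
  Urn V: 0.12 × 0.01 = 0.0012
  Urn III: 0.15 × 0.26 = 0.039
  Urn II: 0.05 × 0.005 = 0.00025
  Urn I: 0.68 × 0.04 = 0.0272
Normalizing constant = 0.06765.
P(Urn II | evidence) = 0.00025 / 0.06765 ≈ 0.004.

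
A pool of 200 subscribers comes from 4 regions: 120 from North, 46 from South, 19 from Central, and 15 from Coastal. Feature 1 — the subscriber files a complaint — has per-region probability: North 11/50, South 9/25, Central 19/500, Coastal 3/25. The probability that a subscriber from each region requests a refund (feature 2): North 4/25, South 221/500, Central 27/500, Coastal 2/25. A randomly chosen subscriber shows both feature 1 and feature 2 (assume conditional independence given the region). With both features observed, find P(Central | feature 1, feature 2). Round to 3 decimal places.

0.003

By Bayes' rule, posterior ∝ prior × likelihood:
  North: 0.6 × 0.22 × 0.16 = 0.02112
  South: 0.23 × 0.36 × 0.442 = 0.0365976
  Central: 0.095 × 0.038 × 0.054 = 0.00019494
  Coastal: 0.075 × 0.12 × 0.08 = 0.00072
Normalizing constant = 0.05863254.
P(Central | evidence) = 0.00019494 / 0.05863254 ≈ 0.003.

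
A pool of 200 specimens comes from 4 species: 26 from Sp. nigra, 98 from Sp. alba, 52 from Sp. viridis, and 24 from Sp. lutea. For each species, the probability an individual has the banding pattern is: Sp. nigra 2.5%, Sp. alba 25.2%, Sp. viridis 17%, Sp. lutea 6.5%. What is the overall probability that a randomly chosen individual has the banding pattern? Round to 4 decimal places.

Prior × likelihood for each hypothesis:
  Sp. nigra: 0.13 × 0.025 = 0.00325
  Sp. alba: 0.49 × 0.252 = 0.12348
  Sp. viridis: 0.26 × 0.17 = 0.0442
  Sp. lutea: 0.12 × 0.065 = 0.0078
P(banded) = 0.00325 + 0.12348 + 0.0442 + 0.0078 = 0.17873 → 0.1787.

0.1787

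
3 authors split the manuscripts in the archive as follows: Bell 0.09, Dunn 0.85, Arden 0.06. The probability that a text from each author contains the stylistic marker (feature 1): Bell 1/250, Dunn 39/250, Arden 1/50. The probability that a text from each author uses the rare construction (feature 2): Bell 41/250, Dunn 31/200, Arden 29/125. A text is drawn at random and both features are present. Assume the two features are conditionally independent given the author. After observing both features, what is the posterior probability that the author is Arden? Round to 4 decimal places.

0.0133

Compute prior × likelihood for every hypothesis:
  Bell: 0.09 × 0.004 × 0.164 = 0.00005904
  Dunn: 0.85 × 0.156 × 0.155 = 0.020553
  Arden: 0.06 × 0.02 × 0.232 = 0.0002784
Sum = 0.02089044.
P(Arden | evidence) = 0.0002784 / 0.02089044 ≈ 0.0133.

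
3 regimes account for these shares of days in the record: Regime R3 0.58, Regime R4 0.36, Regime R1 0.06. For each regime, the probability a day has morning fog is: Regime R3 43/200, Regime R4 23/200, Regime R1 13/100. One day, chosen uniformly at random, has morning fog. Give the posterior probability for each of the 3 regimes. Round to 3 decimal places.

Regime R3 0.717, Regime R4 0.238, Regime R1 0.045

By Bayes' rule, posterior ∝ prior × likelihood:
  Regime R3: 0.58 × 0.215 = 0.1247
  Regime R4: 0.36 × 0.115 = 0.0414
  Regime R1: 0.06 × 0.13 = 0.0078
Normalizing constant = 0.1739.
P(Regime R3 | fog) = 0.1247/0.1739 ≈ 0.717
P(Regime R4 | fog) = 0.0414/0.1739 ≈ 0.238
P(Regime R1 | fog) = 0.0078/0.1739 ≈ 0.045
(Check: 0.717+0.238+0.045 = 1.000.)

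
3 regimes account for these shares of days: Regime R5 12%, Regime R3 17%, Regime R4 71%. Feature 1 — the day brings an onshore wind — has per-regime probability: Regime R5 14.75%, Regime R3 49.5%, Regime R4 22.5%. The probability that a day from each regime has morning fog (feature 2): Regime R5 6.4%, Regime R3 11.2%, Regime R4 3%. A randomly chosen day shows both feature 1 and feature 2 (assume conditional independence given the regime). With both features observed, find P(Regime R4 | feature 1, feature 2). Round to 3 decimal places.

0.312

Compute prior × likelihood for every hypothesis:
  Regime R5: 0.12 × 0.1475 × 0.064 = 0.0011328
  Regime R3: 0.17 × 0.495 × 0.112 = 0.0094248
  Regime R4: 0.71 × 0.225 × 0.03 = 0.0047925
Total = 0.0153501.
P(Regime R4 | evidence) = 0.0047925 / 0.0153501 ≈ 0.312.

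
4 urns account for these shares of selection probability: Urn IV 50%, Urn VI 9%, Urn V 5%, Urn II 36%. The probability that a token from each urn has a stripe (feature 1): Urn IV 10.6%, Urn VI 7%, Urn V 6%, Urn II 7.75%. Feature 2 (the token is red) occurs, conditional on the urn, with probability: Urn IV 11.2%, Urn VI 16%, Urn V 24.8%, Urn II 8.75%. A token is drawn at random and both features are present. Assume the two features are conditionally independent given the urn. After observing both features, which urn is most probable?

Urn IV

Compute prior × likelihood for every hypothesis:
  Urn IV: 0.5 × 0.106 × 0.112 = 0.005936
  Urn VI: 0.09 × 0.07 × 0.16 = 0.001008
  Urn V: 0.05 × 0.06 × 0.248 = 0.000744
  Urn II: 0.36 × 0.0775 × 0.0875 = 0.00244125
Normalizing constant = 0.01012925.
Largest term belongs to Urn IV, so Urn IV is most probable.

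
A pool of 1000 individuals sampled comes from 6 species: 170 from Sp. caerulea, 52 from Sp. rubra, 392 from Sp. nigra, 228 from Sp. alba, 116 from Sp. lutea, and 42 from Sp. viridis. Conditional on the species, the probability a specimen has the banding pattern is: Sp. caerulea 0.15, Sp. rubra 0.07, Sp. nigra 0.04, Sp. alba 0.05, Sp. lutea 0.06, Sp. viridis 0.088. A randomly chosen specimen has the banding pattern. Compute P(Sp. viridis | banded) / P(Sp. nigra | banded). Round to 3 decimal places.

By Bayes' rule, posterior ∝ prior × likelihood:
  Sp. caerulea: 0.17 × 0.15 = 0.0255
  Sp. rubra: 0.052 × 0.07 = 0.00364
  Sp. nigra: 0.392 × 0.04 = 0.01568
  Sp. alba: 0.228 × 0.05 = 0.0114
  Sp. lutea: 0.116 × 0.06 = 0.00696
  Sp. viridis: 0.042 × 0.088 = 0.003696
Normalizing constant = 0.066876.
The ratio is 0.003696 / 0.01568 (the normalizer cancels) = 0.236.

0.236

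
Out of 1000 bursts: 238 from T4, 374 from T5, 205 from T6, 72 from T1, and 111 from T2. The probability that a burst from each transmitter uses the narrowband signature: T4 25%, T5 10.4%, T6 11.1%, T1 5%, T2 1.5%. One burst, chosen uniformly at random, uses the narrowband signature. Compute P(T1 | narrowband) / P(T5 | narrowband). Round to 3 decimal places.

0.093

By Bayes' rule, posterior ∝ prior × likelihood:
  T4: 0.238 × 0.25 = 0.0595
  T5: 0.374 × 0.104 = 0.038896
  T6: 0.205 × 0.111 = 0.022755
  T1: 0.072 × 0.05 = 0.0036
  T2: 0.111 × 0.015 = 0.001665
Normalizing constant = 0.126416.
The ratio is 0.0036 / 0.038896 (the normalizer cancels) = 0.093.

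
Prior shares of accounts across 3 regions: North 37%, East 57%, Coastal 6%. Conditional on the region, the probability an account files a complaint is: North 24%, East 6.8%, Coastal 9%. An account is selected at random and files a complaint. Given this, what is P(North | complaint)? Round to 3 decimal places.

Prior × likelihood for each hypothesis:
  North: 0.37 × 0.24 = 0.0888
  East: 0.57 × 0.068 = 0.03876
  Coastal: 0.06 × 0.09 = 0.0054
Sum = 0.13296.
P(North | evidence) = 0.0888 / 0.13296 ≈ 0.668.

0.668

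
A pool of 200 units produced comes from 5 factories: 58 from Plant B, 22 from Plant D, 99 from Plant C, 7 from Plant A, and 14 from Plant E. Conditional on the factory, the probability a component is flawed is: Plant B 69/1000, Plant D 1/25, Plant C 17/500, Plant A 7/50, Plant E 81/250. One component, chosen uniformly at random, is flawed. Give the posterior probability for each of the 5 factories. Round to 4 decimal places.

Plant B 0.2908, Plant D 0.0639, Plant C 0.2446, Plant A 0.0712, Plant E 0.3296

Prior × likelihood for each hypothesis:
  Plant B: 0.29 × 0.069 = 0.02001
  Plant D: 0.11 × 0.04 = 0.0044
  Plant C: 0.495 × 0.034 = 0.01683
  Plant A: 0.035 × 0.14 = 0.0049
  Plant E: 0.07 × 0.324 = 0.02268
Normalizing constant = 0.06882.
P(Plant B | flawed) = 0.02001/0.06882 ≈ 0.2908
P(Plant D | flawed) = 0.0044/0.06882 ≈ 0.0639
P(Plant C | flawed) = 0.01683/0.06882 ≈ 0.2446
P(Plant A | flawed) = 0.0049/0.06882 ≈ 0.0712
P(Plant E | flawed) = 0.02268/0.06882 ≈ 0.3296
(Check: 0.2908+0.0639+0.2446+0.0712+0.3296 = 1.0001.)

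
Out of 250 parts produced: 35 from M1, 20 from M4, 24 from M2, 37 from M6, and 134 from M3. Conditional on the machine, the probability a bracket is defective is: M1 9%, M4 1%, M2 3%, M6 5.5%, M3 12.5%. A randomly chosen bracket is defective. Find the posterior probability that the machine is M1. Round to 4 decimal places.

0.1378

Compute prior × likelihood for every hypothesis:
  M1: 0.14 × 0.09 = 0.0126
  M4: 0.08 × 0.01 = 0.0008
  M2: 0.096 × 0.03 = 0.00288
  M6: 0.148 × 0.055 = 0.00814
  M3: 0.536 × 0.125 = 0.067
Sum = 0.09142.
P(M1 | evidence) = 0.0126 / 0.09142 ≈ 0.1378.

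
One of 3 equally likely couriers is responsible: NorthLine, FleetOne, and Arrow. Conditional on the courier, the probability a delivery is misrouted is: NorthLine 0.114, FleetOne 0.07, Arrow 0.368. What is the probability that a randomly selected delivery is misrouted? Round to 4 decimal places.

With a uniform prior (1/3 each), posterior ∝ likelihood:
  NorthLine: 0.114
  FleetOne: 0.07
  Arrow: 0.368
P(misrouted) = (1/3) × (0.114 + 0.07 + 0.368) = 0.552/3 ≈ 0.1840.

0.1840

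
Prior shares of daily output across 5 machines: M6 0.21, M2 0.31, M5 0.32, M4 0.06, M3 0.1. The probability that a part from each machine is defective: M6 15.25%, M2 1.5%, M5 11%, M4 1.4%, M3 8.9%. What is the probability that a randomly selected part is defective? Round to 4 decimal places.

0.0816

Prior × likelihood for each hypothesis:
  M6: 0.21 × 0.1525 = 0.032025
  M2: 0.31 × 0.015 = 0.00465
  M5: 0.32 × 0.11 = 0.0352
  M4: 0.06 × 0.014 = 0.00084
  M3: 0.1 × 0.089 = 0.0089
P(defective) = 0.032025 + 0.00465 + 0.0352 + 0.00084 + 0.0089 = 0.081615 → 0.0816.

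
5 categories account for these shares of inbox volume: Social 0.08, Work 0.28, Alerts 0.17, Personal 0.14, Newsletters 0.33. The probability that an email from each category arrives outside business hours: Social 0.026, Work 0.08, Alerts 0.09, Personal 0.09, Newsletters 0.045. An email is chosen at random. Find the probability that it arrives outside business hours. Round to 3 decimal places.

Prior × likelihood for each hypothesis:
  Social: 0.08 × 0.026 = 0.00208
  Work: 0.28 × 0.08 = 0.0224
  Alerts: 0.17 × 0.09 = 0.0153
  Personal: 0.14 × 0.09 = 0.0126
  Newsletters: 0.33 × 0.045 = 0.01485
P(off-hours) = 0.00208 + 0.0224 + 0.0153 + 0.0126 + 0.01485 = 0.06723 → 0.067.

0.067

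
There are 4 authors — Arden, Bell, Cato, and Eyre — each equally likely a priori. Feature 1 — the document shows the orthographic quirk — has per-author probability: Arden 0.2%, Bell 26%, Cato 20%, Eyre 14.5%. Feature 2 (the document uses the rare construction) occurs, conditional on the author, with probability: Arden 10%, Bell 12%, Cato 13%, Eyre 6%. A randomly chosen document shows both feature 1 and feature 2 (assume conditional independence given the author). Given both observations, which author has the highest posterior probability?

With a uniform prior (1/4 each), posterior ∝ likelihood:
  Arden: 0.002 × 0.1 = 0.0002
  Bell: 0.26 × 0.12 = 0.0312
  Cato: 0.2 × 0.13 = 0.026
  Eyre: 0.145 × 0.06 = 0.0087
Normalizing constant = 0.0661.
Largest term belongs to Bell, so Bell is most probable.

Bell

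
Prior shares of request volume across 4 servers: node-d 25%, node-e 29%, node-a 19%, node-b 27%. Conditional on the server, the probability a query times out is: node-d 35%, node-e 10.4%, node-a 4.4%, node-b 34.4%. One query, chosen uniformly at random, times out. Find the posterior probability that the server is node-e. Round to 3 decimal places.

0.138

Unnormalized posteriors (prior × likelihood):
  node-d: 0.25 × 0.35 = 0.0875
  node-e: 0.29 × 0.104 = 0.03016
  node-a: 0.19 × 0.044 = 0.00836
  node-b: 0.27 × 0.344 = 0.09288
Total = 0.2189.
P(node-e | evidence) = 0.03016 / 0.2189 ≈ 0.138.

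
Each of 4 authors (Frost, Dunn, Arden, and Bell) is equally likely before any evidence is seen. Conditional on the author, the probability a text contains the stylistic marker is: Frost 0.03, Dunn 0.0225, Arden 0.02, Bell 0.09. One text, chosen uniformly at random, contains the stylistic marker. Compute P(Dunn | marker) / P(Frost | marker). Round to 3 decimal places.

0.750

Since the prior is uniform, the posterior is proportional to the likelihood:
  Frost: 0.03
  Dunn: 0.0225
  Arden: 0.02
  Bell: 0.09
Sum = 0.1625.
The ratio is 0.0225 / 0.03 (the normalizer cancels) = 0.750.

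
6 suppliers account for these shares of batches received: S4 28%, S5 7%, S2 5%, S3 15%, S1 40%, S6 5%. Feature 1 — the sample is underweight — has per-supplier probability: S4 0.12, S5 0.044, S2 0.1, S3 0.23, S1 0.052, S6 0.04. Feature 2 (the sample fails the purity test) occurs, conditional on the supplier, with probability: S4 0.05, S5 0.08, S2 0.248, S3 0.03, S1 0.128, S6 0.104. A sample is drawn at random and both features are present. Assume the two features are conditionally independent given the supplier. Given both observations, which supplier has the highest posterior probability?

Compute prior × likelihood for every hypothesis:
  S4: 0.28 × 0.12 × 0.05 = 0.00168
  S5: 0.07 × 0.044 × 0.08 = 0.0002464
  S2: 0.05 × 0.1 × 0.248 = 0.00124
  S3: 0.15 × 0.23 × 0.03 = 0.001035
  S1: 0.4 × 0.052 × 0.128 = 0.0026624
  S6: 0.05 × 0.04 × 0.104 = 0.000208
Sum = 0.0070718.
Largest term belongs to S1, so S1 is most probable.

S1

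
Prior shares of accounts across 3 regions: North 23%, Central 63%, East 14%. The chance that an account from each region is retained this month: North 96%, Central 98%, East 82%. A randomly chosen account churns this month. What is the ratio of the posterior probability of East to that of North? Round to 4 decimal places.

2.7391

Taking complements, P(churn | each) = North 0.04, Central 0.02, East 0.18.
Compute prior × likelihood for every hypothesis:
  North: 0.23 × 0.04 = 0.0092
  Central: 0.63 × 0.02 = 0.0126
  East: 0.14 × 0.18 = 0.0252
Sum = 0.047.
The ratio is 0.0252 / 0.0092 (the normalizer cancels) = 2.7391.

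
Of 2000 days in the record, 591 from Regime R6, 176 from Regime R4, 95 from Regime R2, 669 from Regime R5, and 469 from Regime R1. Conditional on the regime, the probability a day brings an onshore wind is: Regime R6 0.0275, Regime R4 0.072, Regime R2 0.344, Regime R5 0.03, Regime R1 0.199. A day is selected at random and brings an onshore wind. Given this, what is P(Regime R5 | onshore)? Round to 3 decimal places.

By Bayes' rule, posterior ∝ prior × likelihood:
  Regime R6: 0.2955 × 0.0275 = 0.00812625
  Regime R4: 0.088 × 0.072 = 0.006336
  Regime R2: 0.0475 × 0.344 = 0.01634
  Regime R5: 0.3345 × 0.03 = 0.010035
  Regime R1: 0.2345 × 0.199 = 0.0466655
Sum = 0.08750275.
P(Regime R5 | evidence) = 0.010035 / 0.08750275 ≈ 0.115.

0.115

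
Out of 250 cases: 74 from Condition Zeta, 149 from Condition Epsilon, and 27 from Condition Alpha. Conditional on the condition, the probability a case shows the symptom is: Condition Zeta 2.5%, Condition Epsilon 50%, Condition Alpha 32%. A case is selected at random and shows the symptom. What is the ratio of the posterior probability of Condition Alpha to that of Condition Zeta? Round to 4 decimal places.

Prior × likelihood for each hypothesis:
  Condition Zeta: 0.296 × 0.025 = 0.0074
  Condition Epsilon: 0.596 × 0.5 = 0.298
  Condition Alpha: 0.108 × 0.32 = 0.03456
Normalizing constant = 0.33996.
The ratio is 0.03456 / 0.0074 (the normalizer cancels) = 4.6703.

4.6703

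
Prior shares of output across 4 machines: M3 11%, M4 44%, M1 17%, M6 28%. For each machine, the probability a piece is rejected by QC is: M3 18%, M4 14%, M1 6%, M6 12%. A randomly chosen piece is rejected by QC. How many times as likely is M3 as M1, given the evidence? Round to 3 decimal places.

By Bayes' rule, posterior ∝ prior × likelihood:
  M3: 0.11 × 0.18 = 0.0198
  M4: 0.44 × 0.14 = 0.0616
  M1: 0.17 × 0.06 = 0.0102
  M6: 0.28 × 0.12 = 0.0336
Normalizing constant = 0.1252.
The ratio is 0.0198 / 0.0102 (the normalizer cancels) = 1.941.

1.941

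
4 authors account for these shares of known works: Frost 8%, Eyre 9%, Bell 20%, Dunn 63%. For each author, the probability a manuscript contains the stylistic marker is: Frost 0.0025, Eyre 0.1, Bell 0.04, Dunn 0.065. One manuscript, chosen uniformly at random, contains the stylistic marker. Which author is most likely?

Dunn

Prior × likelihood for each hypothesis:
  Frost: 0.08 × 0.0025 = 0.0002
  Eyre: 0.09 × 0.1 = 0.009
  Bell: 0.2 × 0.04 = 0.008
  Dunn: 0.63 × 0.065 = 0.04095
Total = 0.05815.
Largest term belongs to Dunn, so Dunn is most probable.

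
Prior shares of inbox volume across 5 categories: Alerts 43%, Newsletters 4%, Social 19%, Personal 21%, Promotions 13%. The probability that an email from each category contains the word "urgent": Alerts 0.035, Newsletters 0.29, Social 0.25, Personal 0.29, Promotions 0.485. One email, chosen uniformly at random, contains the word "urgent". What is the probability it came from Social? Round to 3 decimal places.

By Bayes' rule, posterior ∝ prior × likelihood:
  Alerts: 0.43 × 0.035 = 0.01505
  Newsletters: 0.04 × 0.29 = 0.0116
  Social: 0.19 × 0.25 = 0.0475
  Personal: 0.21 × 0.29 = 0.0609
  Promotions: 0.13 × 0.485 = 0.06305
Normalizing constant = 0.1981.
P(Social | evidence) = 0.0475 / 0.1981 ≈ 0.240.

0.240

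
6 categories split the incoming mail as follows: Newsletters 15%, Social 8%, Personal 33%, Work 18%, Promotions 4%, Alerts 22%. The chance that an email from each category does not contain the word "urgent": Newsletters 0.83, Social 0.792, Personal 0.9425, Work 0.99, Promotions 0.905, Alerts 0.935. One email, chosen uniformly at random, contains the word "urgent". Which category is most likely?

Newsletters

Taking complements, P(urgent-flag | each) = Newsletters 0.17, Social 0.208, Personal 0.0575, Work 0.01, Promotions 0.095, Alerts 0.065.
Unnormalized posteriors (prior × likelihood):
  Newsletters: 0.15 × 0.17 = 0.0255
  Social: 0.08 × 0.208 = 0.01664
  Personal: 0.33 × 0.0575 = 0.018975
  Work: 0.18 × 0.01 = 0.0018
  Promotions: 0.04 × 0.095 = 0.0038
  Alerts: 0.22 × 0.065 = 0.0143
Total = 0.081015.
Largest term belongs to Newsletters, so Newsletters is most probable.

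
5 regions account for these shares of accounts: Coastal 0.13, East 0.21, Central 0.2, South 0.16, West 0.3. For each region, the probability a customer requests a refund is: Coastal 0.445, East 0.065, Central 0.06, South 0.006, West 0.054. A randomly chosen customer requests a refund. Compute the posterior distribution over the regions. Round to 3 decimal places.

Coastal 0.575, East 0.136, Central 0.119, South 0.010, West 0.161

Compute prior × likelihood for every hypothesis:
  Coastal: 0.13 × 0.445 = 0.05785
  East: 0.21 × 0.065 = 0.01365
  Central: 0.2 × 0.06 = 0.012
  South: 0.16 × 0.006 = 0.00096
  West: 0.3 × 0.054 = 0.0162
Sum = 0.10066.
P(Coastal | refund) = 0.05785/0.10066 ≈ 0.575
P(East | refund) = 0.01365/0.10066 ≈ 0.136
P(Central | refund) = 0.012/0.10066 ≈ 0.119
P(South | refund) = 0.00096/0.10066 ≈ 0.010
P(West | refund) = 0.0162/0.10066 ≈ 0.161
(Check: 0.575+0.136+0.119+0.010+0.161 = 1.001.)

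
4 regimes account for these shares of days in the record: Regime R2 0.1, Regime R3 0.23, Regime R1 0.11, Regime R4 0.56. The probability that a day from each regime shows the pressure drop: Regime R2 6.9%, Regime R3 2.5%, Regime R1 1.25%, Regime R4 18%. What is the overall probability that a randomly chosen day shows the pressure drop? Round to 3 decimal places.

0.115

Prior × likelihood for each hypothesis:
  Regime R2: 0.1 × 0.069 = 0.0069
  Regime R3: 0.23 × 0.025 = 0.00575
  Regime R1: 0.11 × 0.0125 = 0.001375
  Regime R4: 0.56 × 0.18 = 0.1008
P(drop) = 0.0069 + 0.00575 + 0.001375 + 0.1008 = 0.114825 → 0.115.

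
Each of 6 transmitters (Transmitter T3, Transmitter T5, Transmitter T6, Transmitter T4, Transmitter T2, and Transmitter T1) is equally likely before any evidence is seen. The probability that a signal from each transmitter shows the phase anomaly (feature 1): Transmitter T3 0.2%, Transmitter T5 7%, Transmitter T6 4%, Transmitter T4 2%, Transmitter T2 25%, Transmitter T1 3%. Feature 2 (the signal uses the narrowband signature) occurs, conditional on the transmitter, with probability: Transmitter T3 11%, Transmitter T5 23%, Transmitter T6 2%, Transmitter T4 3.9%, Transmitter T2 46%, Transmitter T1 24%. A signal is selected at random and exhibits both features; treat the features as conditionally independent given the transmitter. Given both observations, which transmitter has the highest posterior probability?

Transmitter T2

With a uniform prior (1/6 each), posterior ∝ likelihood:
  Transmitter T3: 0.002 × 0.11 = 0.00022
  Transmitter T5: 0.07 × 0.23 = 0.0161
  Transmitter T6: 0.04 × 0.02 = 0.0008
  Transmitter T4: 0.02 × 0.039 = 0.00078
  Transmitter T2: 0.25 × 0.46 = 0.115
  Transmitter T1: 0.03 × 0.24 = 0.0072
Normalizing constant = 0.1401.
Largest term belongs to Transmitter T2, so Transmitter T2 is most probable.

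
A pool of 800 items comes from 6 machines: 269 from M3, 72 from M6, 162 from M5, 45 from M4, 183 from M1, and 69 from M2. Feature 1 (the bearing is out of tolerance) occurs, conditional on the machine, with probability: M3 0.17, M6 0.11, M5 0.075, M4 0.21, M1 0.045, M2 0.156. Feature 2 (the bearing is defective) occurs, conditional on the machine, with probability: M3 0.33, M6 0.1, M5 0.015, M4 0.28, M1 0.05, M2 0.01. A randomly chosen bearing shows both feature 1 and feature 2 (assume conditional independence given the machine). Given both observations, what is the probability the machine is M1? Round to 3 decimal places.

0.021

Unnormalized posteriors (prior × likelihood):
  M3: 0.33625 × 0.17 × 0.33 = 0.018863625
  M6: 0.09 × 0.11 × 0.1 = 0.00099
  M5: 0.2025 × 0.075 × 0.015 = 0.0002278125
  M4: 0.05625 × 0.21 × 0.28 = 0.0033075
  M1: 0.22875 × 0.045 × 0.05 = 0.0005146875
  M2: 0.08625 × 0.156 × 0.01 = 0.00013455
Sum = 0.024038175.
P(M1 | evidence) = 0.0005146875 / 0.024038175 ≈ 0.021.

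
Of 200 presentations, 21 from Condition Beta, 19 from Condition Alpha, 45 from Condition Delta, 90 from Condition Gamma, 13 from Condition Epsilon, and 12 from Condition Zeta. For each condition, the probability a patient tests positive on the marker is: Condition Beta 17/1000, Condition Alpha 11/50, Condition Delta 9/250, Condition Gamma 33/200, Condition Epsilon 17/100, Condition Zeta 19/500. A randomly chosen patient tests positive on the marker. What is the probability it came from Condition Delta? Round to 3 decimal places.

0.068

Compute prior × likelihood for every hypothesis:
  Condition Beta: 0.105 × 0.017 = 0.001785
  Condition Alpha: 0.095 × 0.22 = 0.0209
  Condition Delta: 0.225 × 0.036 = 0.0081
  Condition Gamma: 0.45 × 0.165 = 0.07425
  Condition Epsilon: 0.065 × 0.17 = 0.01105
  Condition Zeta: 0.06 × 0.038 = 0.00228
Normalizing constant = 0.118365.
P(Condition Delta | evidence) = 0.0081 / 0.118365 ≈ 0.068.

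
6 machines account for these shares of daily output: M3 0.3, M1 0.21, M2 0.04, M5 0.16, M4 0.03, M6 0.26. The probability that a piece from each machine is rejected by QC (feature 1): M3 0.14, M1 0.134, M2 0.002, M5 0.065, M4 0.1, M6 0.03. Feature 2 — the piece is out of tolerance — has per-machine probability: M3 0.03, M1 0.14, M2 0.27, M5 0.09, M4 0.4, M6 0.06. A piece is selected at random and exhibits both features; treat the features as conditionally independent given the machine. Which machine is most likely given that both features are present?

Compute prior × likelihood for every hypothesis:
  M3: 0.3 × 0.14 × 0.03 = 0.00126
  M1: 0.21 × 0.134 × 0.14 = 0.0039396
  M2: 0.04 × 0.002 × 0.27 = 0.0000216
  M5: 0.16 × 0.065 × 0.09 = 0.000936
  M4: 0.03 × 0.1 × 0.4 = 0.0012
  M6: 0.26 × 0.03 × 0.06 = 0.000468
Normalizing constant = 0.0078252.
Largest term belongs to M1, so M1 is most probable.

M1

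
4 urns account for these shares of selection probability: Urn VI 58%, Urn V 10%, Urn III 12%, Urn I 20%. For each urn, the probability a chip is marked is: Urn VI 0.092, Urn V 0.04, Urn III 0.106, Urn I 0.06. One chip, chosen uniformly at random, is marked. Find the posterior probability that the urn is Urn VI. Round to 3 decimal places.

0.650

Prior × likelihood for each hypothesis:
  Urn VI: 0.58 × 0.092 = 0.05336
  Urn V: 0.1 × 0.04 = 0.004
  Urn III: 0.12 × 0.106 = 0.01272
  Urn I: 0.2 × 0.06 = 0.012
Total = 0.08208.
P(Urn VI | evidence) = 0.05336 / 0.08208 ≈ 0.650.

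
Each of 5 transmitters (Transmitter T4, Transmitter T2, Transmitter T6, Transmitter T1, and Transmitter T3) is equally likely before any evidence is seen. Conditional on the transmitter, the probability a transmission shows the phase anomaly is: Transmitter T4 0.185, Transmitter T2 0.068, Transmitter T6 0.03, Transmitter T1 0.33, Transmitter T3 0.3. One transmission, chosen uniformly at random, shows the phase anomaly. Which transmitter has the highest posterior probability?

With a uniform prior (1/5 each), posterior ∝ likelihood:
  Transmitter T4: 0.185
  Transmitter T2: 0.068
  Transmitter T6: 0.03
  Transmitter T1: 0.33
  Transmitter T3: 0.3
Total = 0.913.
Largest term belongs to Transmitter T1, so Transmitter T1 is most probable.

Transmitter T1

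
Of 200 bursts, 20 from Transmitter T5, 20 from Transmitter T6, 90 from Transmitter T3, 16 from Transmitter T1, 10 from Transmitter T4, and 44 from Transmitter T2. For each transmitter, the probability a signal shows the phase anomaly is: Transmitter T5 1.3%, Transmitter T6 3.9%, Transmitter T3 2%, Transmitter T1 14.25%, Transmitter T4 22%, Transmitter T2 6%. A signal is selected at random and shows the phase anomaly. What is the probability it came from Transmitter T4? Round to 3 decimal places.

0.221

Unnormalized posteriors (prior × likelihood):
  Transmitter T5: 0.1 × 0.013 = 0.0013
  Transmitter T6: 0.1 × 0.039 = 0.0039
  Transmitter T3: 0.45 × 0.02 = 0.009
  Transmitter T1: 0.08 × 0.1425 = 0.0114
  Transmitter T4: 0.05 × 0.22 = 0.011
  Transmitter T2: 0.22 × 0.06 = 0.0132
Normalizing constant = 0.0498.
P(Transmitter T4 | evidence) = 0.011 / 0.0498 ≈ 0.221.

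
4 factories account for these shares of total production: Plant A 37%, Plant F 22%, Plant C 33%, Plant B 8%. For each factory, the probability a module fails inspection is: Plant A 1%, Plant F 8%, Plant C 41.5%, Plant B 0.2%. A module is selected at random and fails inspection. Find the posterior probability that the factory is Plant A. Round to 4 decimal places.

0.0234

Unnormalized posteriors (prior × likelihood):
  Plant A: 0.37 × 0.01 = 0.0037
  Plant F: 0.22 × 0.08 = 0.0176
  Plant C: 0.33 × 0.415 = 0.13695
  Plant B: 0.08 × 0.002 = 0.00016
Normalizing constant = 0.15841.
P(Plant A | evidence) = 0.0037 / 0.15841 ≈ 0.0234.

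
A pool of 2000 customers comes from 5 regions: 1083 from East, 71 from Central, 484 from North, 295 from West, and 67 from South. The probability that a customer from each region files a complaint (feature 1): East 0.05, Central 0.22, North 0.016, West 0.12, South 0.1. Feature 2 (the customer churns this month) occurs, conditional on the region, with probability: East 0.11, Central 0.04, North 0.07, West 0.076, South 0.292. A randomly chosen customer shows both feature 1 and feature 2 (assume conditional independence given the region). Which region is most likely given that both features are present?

East

Compute prior × likelihood for every hypothesis:
  East: 0.5415 × 0.05 × 0.11 = 0.00297825
  Central: 0.0355 × 0.22 × 0.04 = 0.0003124
  North: 0.242 × 0.016 × 0.07 = 0.00027104
  West: 0.1475 × 0.12 × 0.076 = 0.0013452
  South: 0.0335 × 0.1 × 0.292 = 0.0009782
Total = 0.00588509.
Largest term belongs to East, so East is most probable.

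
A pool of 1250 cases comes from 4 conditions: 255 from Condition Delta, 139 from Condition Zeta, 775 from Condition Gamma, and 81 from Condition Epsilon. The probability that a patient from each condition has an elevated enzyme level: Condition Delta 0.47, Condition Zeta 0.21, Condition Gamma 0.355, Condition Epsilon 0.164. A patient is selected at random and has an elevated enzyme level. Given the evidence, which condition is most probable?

Condition Gamma

By Bayes' rule, posterior ∝ prior × likelihood:
  Condition Delta: 0.204 × 0.47 = 0.09588
  Condition Zeta: 0.1112 × 0.21 = 0.023352
  Condition Gamma: 0.62 × 0.355 = 0.2201
  Condition Epsilon: 0.0648 × 0.164 = 0.0106272
Sum = 0.3499592.
Largest term belongs to Condition Gamma, so Condition Gamma is most probable.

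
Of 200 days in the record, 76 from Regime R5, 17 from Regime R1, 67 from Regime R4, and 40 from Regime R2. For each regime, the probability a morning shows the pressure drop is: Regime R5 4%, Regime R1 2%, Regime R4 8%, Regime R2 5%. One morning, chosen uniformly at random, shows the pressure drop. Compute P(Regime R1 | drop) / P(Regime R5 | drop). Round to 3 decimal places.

0.112

By Bayes' rule, posterior ∝ prior × likelihood:
  Regime R5: 0.38 × 0.04 = 0.0152
  Regime R1: 0.085 × 0.02 = 0.0017
  Regime R4: 0.335 × 0.08 = 0.0268
  Regime R2: 0.2 × 0.05 = 0.01
Sum = 0.0537.
The ratio is 0.0017 / 0.0152 (the normalizer cancels) = 0.112.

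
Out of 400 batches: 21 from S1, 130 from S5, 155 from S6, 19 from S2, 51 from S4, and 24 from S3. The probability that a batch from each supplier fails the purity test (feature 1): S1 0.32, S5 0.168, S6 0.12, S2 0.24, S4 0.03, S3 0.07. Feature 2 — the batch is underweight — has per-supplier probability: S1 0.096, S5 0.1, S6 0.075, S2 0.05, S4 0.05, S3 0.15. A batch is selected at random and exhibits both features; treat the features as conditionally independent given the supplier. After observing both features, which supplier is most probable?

S5

Compute prior × likelihood for every hypothesis:
  S1: 0.0525 × 0.32 × 0.096 = 0.0016128
  S5: 0.325 × 0.168 × 0.1 = 0.00546
  S6: 0.3875 × 0.12 × 0.075 = 0.0034875
  S2: 0.0475 × 0.24 × 0.05 = 0.00057
  S4: 0.1275 × 0.03 × 0.05 = 0.00019125
  S3: 0.06 × 0.07 × 0.15 = 0.00063
Normalizing constant = 0.01195155.
Largest term belongs to S5, so S5 is most probable.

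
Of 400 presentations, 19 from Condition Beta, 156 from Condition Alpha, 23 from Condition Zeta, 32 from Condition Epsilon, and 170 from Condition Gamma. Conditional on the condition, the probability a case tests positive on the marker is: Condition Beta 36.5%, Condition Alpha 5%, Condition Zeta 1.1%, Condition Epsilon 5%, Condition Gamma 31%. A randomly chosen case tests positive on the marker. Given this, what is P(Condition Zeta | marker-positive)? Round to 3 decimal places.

0.004

By Bayes' rule, posterior ∝ prior × likelihood:
  Condition Beta: 0.0475 × 0.365 = 0.0173375
  Condition Alpha: 0.39 × 0.05 = 0.0195
  Condition Zeta: 0.0575 × 0.011 = 0.0006325
  Condition Epsilon: 0.08 × 0.05 = 0.004
  Condition Gamma: 0.425 × 0.31 = 0.13175
Sum = 0.17322.
P(Condition Zeta | evidence) = 0.0006325 / 0.17322 ≈ 0.004.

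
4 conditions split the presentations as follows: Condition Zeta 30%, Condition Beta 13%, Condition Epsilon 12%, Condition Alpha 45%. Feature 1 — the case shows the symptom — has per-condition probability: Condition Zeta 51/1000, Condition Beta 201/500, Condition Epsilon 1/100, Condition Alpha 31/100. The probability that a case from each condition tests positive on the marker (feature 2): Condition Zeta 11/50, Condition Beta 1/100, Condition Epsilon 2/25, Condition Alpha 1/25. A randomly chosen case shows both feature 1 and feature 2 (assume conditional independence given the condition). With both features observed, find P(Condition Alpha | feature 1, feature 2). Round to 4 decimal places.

Compute prior × likelihood for every hypothesis:
  Condition Zeta: 0.3 × 0.051 × 0.22 = 0.003366
  Condition Beta: 0.13 × 0.402 × 0.01 = 0.0005226
  Condition Epsilon: 0.12 × 0.01 × 0.08 = 0.000096
  Condition Alpha: 0.45 × 0.31 × 0.04 = 0.00558
Total = 0.0095646.
P(Condition Alpha | evidence) = 0.00558 / 0.0095646 ≈ 0.5834.

0.5834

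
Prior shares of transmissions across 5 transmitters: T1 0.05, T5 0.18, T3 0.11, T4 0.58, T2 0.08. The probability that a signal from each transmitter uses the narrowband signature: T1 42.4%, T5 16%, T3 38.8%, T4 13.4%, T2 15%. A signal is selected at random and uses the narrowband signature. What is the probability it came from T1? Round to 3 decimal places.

0.116

By Bayes' rule, posterior ∝ prior × likelihood:
  T1: 0.05 × 0.424 = 0.0212
  T5: 0.18 × 0.16 = 0.0288
  T3: 0.11 × 0.388 = 0.04268
  T4: 0.58 × 0.134 = 0.07772
  T2: 0.08 × 0.15 = 0.012
Normalizing constant = 0.1824.
P(T1 | evidence) = 0.0212 / 0.1824 ≈ 0.116.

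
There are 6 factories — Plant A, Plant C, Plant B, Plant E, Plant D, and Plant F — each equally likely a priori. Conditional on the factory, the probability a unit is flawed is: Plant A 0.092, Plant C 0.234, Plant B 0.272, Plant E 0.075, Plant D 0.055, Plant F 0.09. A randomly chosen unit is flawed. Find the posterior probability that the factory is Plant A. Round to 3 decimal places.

0.112

With a uniform prior (1/6 each), posterior ∝ likelihood:
  Plant A: 0.092
  Plant C: 0.234
  Plant B: 0.272
  Plant E: 0.075
  Plant D: 0.055
  Plant F: 0.09
Normalizing constant = 0.818.
P(Plant A | evidence) = 0.092 / 0.818 ≈ 0.112.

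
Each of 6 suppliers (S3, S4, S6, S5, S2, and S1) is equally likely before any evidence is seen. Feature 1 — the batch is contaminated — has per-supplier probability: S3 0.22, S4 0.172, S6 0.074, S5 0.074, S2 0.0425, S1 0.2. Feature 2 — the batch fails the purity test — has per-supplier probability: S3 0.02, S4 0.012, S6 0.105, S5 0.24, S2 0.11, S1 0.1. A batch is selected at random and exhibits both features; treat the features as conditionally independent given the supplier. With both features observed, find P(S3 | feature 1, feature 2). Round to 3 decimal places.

With a uniform prior (1/6 each), posterior ∝ likelihood:
  S3: 0.22 × 0.02 = 0.0044
  S4: 0.172 × 0.012 = 0.002064
  S6: 0.074 × 0.105 = 0.00777
  S5: 0.074 × 0.24 = 0.01776
  S2: 0.0425 × 0.11 = 0.004675
  S1: 0.2 × 0.1 = 0.02
Normalizing constant = 0.056669.
P(S3 | evidence) = 0.0044 / 0.056669 ≈ 0.078.

0.078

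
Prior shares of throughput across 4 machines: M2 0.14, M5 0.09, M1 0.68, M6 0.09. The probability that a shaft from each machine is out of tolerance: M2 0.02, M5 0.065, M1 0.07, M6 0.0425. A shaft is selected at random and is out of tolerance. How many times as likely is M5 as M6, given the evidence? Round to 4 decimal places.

1.5294

Unnormalized posteriors (prior × likelihood):
  M2: 0.14 × 0.02 = 0.0028
  M5: 0.09 × 0.065 = 0.00585
  M1: 0.68 × 0.07 = 0.0476
  M6: 0.09 × 0.0425 = 0.003825
Total = 0.060075.
The ratio is 0.00585 / 0.003825 (the normalizer cancels) = 1.5294.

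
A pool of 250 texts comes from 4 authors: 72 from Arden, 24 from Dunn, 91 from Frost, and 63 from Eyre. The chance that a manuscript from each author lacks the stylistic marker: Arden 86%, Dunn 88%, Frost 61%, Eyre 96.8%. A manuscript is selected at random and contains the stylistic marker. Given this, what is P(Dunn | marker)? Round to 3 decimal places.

0.057

Taking complements, P(marker | each) = Arden 0.14, Dunn 0.12, Frost 0.39, Eyre 0.032.
By Bayes' rule, posterior ∝ prior × likelihood:
  Arden: 0.288 × 0.14 = 0.04032
  Dunn: 0.096 × 0.12 = 0.01152
  Frost: 0.364 × 0.39 = 0.14196
  Eyre: 0.252 × 0.032 = 0.008064
Normalizing constant = 0.201864.
P(Dunn | evidence) = 0.01152 / 0.201864 ≈ 0.057.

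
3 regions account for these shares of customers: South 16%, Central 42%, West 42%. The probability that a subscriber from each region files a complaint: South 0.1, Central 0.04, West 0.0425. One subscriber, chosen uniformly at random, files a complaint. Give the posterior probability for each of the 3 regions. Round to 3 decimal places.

South 0.316, Central 0.332, West 0.352

Prior × likelihood for each hypothesis:
  South: 0.16 × 0.1 = 0.016
  Central: 0.42 × 0.04 = 0.0168
  West: 0.42 × 0.0425 = 0.01785
Sum = 0.05065.
P(South | complaint) = 0.016/0.05065 ≈ 0.316
P(Central | complaint) = 0.0168/0.05065 ≈ 0.332
P(West | complaint) = 0.01785/0.05065 ≈ 0.352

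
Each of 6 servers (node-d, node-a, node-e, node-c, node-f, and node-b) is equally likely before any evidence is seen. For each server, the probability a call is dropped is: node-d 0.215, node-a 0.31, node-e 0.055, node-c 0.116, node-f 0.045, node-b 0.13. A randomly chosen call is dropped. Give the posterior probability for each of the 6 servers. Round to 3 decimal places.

node-d 0.247, node-a 0.356, node-e 0.063, node-c 0.133, node-f 0.052, node-b 0.149

Since the prior is uniform, the posterior is proportional to the likelihood:
  node-d: 0.215
  node-a: 0.31
  node-e: 0.055
  node-c: 0.116
  node-f: 0.045
  node-b: 0.13
Normalizing constant = 0.871.
P(node-d | dropped) = 0.215/0.871 ≈ 0.247
P(node-a | dropped) = 0.31/0.871 ≈ 0.356
P(node-e | dropped) = 0.055/0.871 ≈ 0.063
P(node-c | dropped) = 0.116/0.871 ≈ 0.133
P(node-f | dropped) = 0.045/0.871 ≈ 0.052
P(node-b | dropped) = 0.13/0.871 ≈ 0.149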